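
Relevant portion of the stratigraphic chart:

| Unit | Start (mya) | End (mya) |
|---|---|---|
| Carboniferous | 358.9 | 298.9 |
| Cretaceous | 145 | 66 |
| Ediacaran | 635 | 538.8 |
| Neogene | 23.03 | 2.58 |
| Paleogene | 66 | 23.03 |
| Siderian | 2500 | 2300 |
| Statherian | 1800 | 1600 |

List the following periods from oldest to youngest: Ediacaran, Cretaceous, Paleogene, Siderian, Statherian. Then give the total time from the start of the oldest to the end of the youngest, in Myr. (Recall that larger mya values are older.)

Siderian, Statherian, Ediacaran, Cretaceous, Paleogene; total span 2476.97 Myr

From the excerpt: Ediacaran 635–538.8; Cretaceous 145–66; Paleogene 66–23.03; Siderian 2500–2300; Statherian 1800–1600 (Ma).
Larger Ma is earlier, so the oldest is Siderian and the youngest is Paleogene; oldest to youngest: Siderian, Statherian, Ediacaran, Cretaceous, Paleogene.
Oldest start 2500 minus youngest end 23.03 gives 2476.97 Myr overall.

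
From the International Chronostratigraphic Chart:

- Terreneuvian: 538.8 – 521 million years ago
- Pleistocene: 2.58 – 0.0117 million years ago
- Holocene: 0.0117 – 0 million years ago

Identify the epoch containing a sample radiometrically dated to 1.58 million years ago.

Pleistocene

1.58 Ma lies between 2.58 and 0.0117 Ma, so it falls in the Pleistocene.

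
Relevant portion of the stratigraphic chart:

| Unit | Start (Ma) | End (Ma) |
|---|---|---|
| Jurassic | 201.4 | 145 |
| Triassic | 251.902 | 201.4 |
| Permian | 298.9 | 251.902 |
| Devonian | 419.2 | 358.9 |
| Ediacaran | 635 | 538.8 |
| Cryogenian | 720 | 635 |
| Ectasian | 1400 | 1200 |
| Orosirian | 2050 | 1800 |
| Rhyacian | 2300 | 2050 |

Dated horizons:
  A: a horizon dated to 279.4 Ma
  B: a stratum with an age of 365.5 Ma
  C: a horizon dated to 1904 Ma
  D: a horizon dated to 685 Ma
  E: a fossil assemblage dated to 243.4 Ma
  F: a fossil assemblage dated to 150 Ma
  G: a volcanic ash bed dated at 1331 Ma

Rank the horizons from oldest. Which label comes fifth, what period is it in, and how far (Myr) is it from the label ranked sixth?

Sorted oldest-first by Ma: C (1904), G (1331), D (685), B (365.5), A (279.4), E (243.4), F (150).
The fifth oldest is A at 279.4 Ma, which lies in 298.9–251.902 Ma: the Permian.
The sixth oldest is E at 243.4 Ma; separation = |279.4 − 243.4| = 36 Myr.

A, in the Permian; 36 million years to E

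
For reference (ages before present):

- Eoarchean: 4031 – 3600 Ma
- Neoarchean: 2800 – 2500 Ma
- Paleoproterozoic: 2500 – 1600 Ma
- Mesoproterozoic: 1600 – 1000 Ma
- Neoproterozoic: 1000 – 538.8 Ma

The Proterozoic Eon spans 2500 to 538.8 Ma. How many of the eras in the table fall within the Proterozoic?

Eras inside 2500–538.8 Ma: Paleoproterozoic, Mesoproterozoic, Neoproterozoic — 3 in total.

3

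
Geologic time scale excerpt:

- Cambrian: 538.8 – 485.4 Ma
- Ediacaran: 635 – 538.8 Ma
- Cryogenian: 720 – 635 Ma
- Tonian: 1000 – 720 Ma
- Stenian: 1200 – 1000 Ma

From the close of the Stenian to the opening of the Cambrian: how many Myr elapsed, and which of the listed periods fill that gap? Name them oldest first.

End of Stenian = 1000 Ma; start of Cambrian = 538.8 Ma.
Gap = 1000 − 538.8 = 461.2 Myr.
Periods wholly inside 1000–538.8 Ma: Tonian (1000–720), Cryogenian (720–635), Ediacaran (635–538.8).

461.2 million years; Tonian, Cryogenian, Ediacaran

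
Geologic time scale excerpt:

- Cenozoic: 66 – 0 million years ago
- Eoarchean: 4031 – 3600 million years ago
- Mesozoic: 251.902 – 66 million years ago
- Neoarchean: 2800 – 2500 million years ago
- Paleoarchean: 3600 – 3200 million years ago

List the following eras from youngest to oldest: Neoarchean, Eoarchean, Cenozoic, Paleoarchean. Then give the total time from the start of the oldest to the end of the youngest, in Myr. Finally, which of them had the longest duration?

From the excerpt: Neoarchean 2800–2500; Eoarchean 4031–3600; Cenozoic 66–0; Paleoarchean 3600–3200 (Ma).
Larger Ma is earlier, so the oldest is Eoarchean and the youngest is Cenozoic; youngest to oldest: Cenozoic, Neoarchean, Paleoarchean, Eoarchean.
Oldest start 4031 minus youngest end 0 gives 4031 Myr overall.
Individual lengths (start − end): Neoarchean 300; Cenozoic 66; Paleoarchean 400; Eoarchean 431. The largest is Eoarchean at 431 Myr.

Cenozoic, Neoarchean, Paleoarchean, Eoarchean; total span 4031 Myr; longest is Eoarchean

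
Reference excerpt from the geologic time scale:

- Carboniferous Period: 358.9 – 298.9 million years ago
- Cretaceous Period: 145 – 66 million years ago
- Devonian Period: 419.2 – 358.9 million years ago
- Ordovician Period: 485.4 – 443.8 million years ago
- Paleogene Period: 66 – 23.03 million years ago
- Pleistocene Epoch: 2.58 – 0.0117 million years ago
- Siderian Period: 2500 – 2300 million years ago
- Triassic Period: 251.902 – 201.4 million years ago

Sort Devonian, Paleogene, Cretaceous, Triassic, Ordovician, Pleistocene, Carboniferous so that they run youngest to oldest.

Pleistocene, Paleogene, Cretaceous, Triassic, Carboniferous, Devonian, Ordovician

Sorting by start age (ascending Ma, since larger Ma = older): Pleistocene began 2.58, Paleogene began 66, Cretaceous began 145, Triassic began 251.902, Carboniferous began 358.9, Devonian began 419.2, Ordovician began 485.4.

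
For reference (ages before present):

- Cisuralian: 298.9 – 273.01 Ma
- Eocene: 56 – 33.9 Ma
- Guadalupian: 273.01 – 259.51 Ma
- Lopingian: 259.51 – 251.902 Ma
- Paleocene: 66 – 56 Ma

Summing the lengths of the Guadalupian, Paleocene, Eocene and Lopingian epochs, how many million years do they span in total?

Duration is start − end for each: (273.01 − 259.51) + (66 − 56) + (56 − 33.9) + (259.51 − 251.902).
That is 13.5 + 10 + 22.1 + 7.608, which totals 53.208 million years.

53.208 million years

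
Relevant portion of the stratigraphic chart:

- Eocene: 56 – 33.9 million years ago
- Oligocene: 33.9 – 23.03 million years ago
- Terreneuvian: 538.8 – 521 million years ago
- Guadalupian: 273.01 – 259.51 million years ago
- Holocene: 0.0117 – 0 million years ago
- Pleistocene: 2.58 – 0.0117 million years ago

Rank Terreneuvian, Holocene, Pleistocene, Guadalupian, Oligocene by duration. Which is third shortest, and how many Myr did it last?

Oligocene, 10.87 million years

Start − end for each: Terreneuvian 538.8 − 521 = 17.8; Holocene 0.0117 − 0 = 0.0117; Pleistocene 2.58 − 0.0117 = 2.5683; Guadalupian 273.01 − 259.51 = 13.5; Oligocene 33.9 − 23.03 = 10.87.
Ranking these from shortest: Holocene < Pleistocene < Oligocene < Guadalupian < Terreneuvian.
Position 3 in that ranking is Oligocene, which lasted 10.87 Myr.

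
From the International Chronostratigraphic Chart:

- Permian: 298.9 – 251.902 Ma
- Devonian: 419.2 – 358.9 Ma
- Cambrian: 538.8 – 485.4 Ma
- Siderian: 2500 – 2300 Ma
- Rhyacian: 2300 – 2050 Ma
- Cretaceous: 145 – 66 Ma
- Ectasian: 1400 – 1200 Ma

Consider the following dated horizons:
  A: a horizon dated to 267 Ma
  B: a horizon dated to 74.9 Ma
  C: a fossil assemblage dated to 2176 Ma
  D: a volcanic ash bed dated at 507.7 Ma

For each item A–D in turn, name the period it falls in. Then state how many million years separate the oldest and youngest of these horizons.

Match each age against the start–end ranges in the excerpt: A = 267 Ma → Permian (298.9–251.902); B = 74.9 Ma → Cretaceous (145–66); C = 2176 Ma → Rhyacian (2300–2050); D = 507.7 Ma → Cambrian (538.8–485.4).
The largest age is 2176 Ma and the smallest is 74.9 Ma; their difference is 2101.1 Myr.

A — Permian; B — Cretaceous; C — Rhyacian; D — Cambrian; span 2101.1 million years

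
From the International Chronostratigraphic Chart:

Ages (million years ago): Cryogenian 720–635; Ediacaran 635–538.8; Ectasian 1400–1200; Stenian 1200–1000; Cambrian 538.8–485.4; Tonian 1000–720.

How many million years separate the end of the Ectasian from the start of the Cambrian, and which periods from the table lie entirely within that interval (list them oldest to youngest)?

661.2 million years; Stenian, Tonian, Cryogenian, Ediacaran

End of Ectasian = 1200 Ma; start of Cambrian = 538.8 Ma.
Gap = 1200 − 538.8 = 661.2 Myr.
Periods wholly inside 1200–538.8 Ma: Stenian (1200–1000), Tonian (1000–720), Cryogenian (720–635), Ediacaran (635–538.8).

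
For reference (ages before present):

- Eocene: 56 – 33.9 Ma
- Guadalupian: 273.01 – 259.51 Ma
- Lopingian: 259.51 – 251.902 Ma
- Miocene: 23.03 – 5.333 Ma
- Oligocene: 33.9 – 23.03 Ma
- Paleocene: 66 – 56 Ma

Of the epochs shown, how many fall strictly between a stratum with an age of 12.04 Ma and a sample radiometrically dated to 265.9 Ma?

The older date is 265.9 Ma and the younger is 12.04 Ma.
Epochs with start < 265.9 and end > 12.04 Ma: Lopingian (259.51–251.902), Paleocene (66–56), Eocene (56–33.9), Oligocene (33.9–23.03).
That is 4 complete epochs.

4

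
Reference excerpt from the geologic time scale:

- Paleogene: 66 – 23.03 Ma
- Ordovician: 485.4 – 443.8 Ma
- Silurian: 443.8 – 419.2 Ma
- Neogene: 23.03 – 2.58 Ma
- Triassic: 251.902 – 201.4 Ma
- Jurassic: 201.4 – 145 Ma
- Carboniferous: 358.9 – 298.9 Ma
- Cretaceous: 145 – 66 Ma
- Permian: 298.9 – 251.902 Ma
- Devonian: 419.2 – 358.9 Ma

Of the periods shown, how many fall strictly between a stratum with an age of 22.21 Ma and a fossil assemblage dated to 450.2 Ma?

The older date is 450.2 Ma and the younger is 22.21 Ma.
Periods with start < 450.2 and end > 22.21 Ma: Silurian (443.8–419.2), Devonian (419.2–358.9), Carboniferous (358.9–298.9), Permian (298.9–251.902), Triassic (251.902–201.4), Jurassic (201.4–145), Cretaceous (145–66), Paleogene (66–23.03).
That is 8 complete periods.

8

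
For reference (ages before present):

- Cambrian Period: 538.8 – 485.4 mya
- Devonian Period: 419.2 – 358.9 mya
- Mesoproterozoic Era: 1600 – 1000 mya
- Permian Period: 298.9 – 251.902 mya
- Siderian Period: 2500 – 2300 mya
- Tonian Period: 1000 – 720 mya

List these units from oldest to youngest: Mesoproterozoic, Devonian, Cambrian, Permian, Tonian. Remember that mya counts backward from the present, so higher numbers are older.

Sorting by start age (descending Ma, since larger Ma = older): Mesoproterozoic began 1600, Tonian began 1000, Cambrian began 538.8, Devonian began 419.2, Permian began 298.9.

Mesoproterozoic, Tonian, Cambrian, Devonian, Permian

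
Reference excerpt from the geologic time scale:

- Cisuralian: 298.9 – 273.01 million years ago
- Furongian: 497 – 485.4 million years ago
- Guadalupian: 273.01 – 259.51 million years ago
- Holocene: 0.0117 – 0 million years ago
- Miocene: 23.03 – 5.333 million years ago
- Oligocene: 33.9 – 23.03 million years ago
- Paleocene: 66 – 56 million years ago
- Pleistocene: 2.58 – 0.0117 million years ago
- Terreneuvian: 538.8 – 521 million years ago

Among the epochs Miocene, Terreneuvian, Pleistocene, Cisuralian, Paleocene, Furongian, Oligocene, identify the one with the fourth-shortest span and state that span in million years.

Durations: Miocene 17.697; Terreneuvian 17.8; Pleistocene 2.5683; Cisuralian 25.89; Paleocene 10; Furongian 11.6; Oligocene 10.87 Myr.
Sorted shortest-first: Pleistocene (2.5683), Paleocene (10), Oligocene (10.87), Furongian (11.6), Miocene (17.697), Terreneuvian (17.8), Cisuralian (25.89).
The fourth shortest is Furongian at 11.6 Myr.

Furongian, 11.6 million years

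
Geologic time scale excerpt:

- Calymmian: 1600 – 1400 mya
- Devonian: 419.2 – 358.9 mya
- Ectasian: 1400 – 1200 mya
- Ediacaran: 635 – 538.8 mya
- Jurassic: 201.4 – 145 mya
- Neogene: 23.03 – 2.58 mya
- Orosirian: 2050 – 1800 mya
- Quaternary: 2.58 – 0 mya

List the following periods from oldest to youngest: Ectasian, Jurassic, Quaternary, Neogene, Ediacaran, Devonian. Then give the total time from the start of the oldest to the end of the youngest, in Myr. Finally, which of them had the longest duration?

Ectasian → Ediacaran → Devonian → Jurassic → Neogene → Quaternary; total span 1400 Myr; longest is Ectasian

Start ages (Ma): Ectasian 1400, Ediacaran 635, Devonian 419.2, Jurassic 201.4, Neogene 23.03, Quaternary 2.58.
Ordered oldest to youngest: Ectasian, Ediacaran, Devonian, Jurassic, Neogene, Quaternary.
Span = 1400 − 0 = 1400 Myr.
Durations: Ediacaran 96.2, Devonian 60.3, Jurassic 56.4, Ectasian 200, Quaternary 2.58, Neogene 20.45 → longest is Ectasian (200 Myr).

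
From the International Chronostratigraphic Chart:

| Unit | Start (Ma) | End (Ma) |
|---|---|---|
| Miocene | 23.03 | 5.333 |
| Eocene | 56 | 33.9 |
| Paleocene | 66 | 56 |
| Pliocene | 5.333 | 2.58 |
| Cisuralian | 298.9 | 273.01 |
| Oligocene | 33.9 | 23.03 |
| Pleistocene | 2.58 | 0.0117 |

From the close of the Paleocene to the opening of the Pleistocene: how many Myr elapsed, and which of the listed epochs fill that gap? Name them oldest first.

53.42 million years; Eocene, Oligocene, Miocene, Pliocene

The Paleocene closes at 56 Ma and the Pleistocene opens at 2.58 Ma, so the interval is 56 − 2.58 = 53.42 Myr.
An epoch fits inside if it starts at or after 56 Ma and ends at or before 2.58 Ma; oldest first that gives Eocene, Oligocene, Miocene, Pliocene.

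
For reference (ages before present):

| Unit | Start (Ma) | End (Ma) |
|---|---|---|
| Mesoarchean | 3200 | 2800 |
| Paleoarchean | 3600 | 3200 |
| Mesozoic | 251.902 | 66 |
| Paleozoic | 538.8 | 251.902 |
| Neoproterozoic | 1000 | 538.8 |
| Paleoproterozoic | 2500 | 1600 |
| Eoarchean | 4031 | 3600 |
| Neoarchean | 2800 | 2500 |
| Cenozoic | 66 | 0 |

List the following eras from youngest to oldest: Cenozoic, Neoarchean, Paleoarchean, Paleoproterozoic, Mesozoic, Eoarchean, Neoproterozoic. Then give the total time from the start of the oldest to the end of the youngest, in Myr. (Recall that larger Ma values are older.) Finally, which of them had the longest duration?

Cenozoic → Mesozoic → Neoproterozoic → Paleoproterozoic → Neoarchean → Paleoarchean → Eoarchean; total span 4031 Myr; longest is Paleoproterozoic

From the excerpt: Cenozoic 66–0; Neoarchean 2800–2500; Paleoarchean 3600–3200; Paleoproterozoic 2500–1600; Mesozoic 251.902–66; Eoarchean 4031–3600; Neoproterozoic 1000–538.8 (Ma).
Larger Ma is earlier, so the oldest is Eoarchean and the youngest is Cenozoic; youngest to oldest: Cenozoic, Mesozoic, Neoproterozoic, Paleoproterozoic, Neoarchean, Paleoarchean, Eoarchean.
Oldest start 4031 minus youngest end 0 gives 4031 Myr overall.
Individual lengths (start − end): Cenozoic 66; Paleoproterozoic 900; Mesozoic 185.902; Eoarchean 431; Neoarchean 300; Neoproterozoic 461.2; Paleoarchean 400. The largest is Paleoproterozoic at 900 Myr.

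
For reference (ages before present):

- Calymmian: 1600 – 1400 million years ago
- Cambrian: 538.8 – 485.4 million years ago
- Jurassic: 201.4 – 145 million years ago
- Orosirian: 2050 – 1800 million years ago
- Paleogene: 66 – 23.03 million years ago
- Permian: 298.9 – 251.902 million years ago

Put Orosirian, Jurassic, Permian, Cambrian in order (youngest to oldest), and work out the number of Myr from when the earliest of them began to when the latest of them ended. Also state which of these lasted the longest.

Jurassic, Permian, Cambrian, Orosirian; total span 1905 Myr; longest is Orosirian

Start ages (Ma): Orosirian 2050, Cambrian 538.8, Permian 298.9, Jurassic 201.4.
Ordered youngest to oldest: Jurassic, Permian, Cambrian, Orosirian.
Span = 2050 − 145 = 1905 Myr.
Durations: Orosirian 250, Cambrian 53.4, Permian 46.998, Jurassic 56.4 → longest is Orosirian (250 Myr).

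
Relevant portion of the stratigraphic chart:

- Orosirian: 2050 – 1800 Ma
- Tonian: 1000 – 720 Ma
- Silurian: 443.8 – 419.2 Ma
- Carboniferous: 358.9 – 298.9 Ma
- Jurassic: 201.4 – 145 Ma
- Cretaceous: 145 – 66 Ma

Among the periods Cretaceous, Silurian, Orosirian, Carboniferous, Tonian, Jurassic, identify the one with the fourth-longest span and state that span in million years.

Durations: Cretaceous 79; Silurian 24.6; Orosirian 250; Carboniferous 60; Tonian 280; Jurassic 56.4 Myr.
Sorted longest-first: Tonian (280), Orosirian (250), Cretaceous (79), Carboniferous (60), Jurassic (56.4), Silurian (24.6).
The fourth longest is Carboniferous at 60 Myr.

Carboniferous, 60 million years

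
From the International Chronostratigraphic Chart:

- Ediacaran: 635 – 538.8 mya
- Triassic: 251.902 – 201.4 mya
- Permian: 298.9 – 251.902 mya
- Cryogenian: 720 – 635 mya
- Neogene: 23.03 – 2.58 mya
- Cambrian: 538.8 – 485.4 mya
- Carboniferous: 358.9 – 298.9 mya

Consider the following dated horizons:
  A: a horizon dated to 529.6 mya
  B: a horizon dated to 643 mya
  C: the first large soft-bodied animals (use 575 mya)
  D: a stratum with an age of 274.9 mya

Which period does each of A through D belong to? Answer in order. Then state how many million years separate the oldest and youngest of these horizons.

A: 529.6 Ma lies in 538.8–485.4 Ma, so Cambrian.
B: 643 Ma lies in 720–635 Ma, so Cryogenian.
C: 575 Ma lies in 635–538.8 Ma, so Ediacaran.
D: 274.9 Ma lies in 298.9–251.902 Ma, so Permian.
Oldest = 643 Ma, youngest = 274.9 Ma → span 368.1 Myr.

A — Cambrian; B — Cryogenian; C — Ediacaran; D — Permian; span 368.1 million years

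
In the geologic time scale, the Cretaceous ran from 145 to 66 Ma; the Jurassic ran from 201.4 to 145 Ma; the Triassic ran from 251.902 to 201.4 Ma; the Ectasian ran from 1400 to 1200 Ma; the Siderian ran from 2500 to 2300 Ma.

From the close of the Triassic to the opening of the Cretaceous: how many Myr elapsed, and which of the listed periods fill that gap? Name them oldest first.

The Triassic closes at 201.4 Ma and the Cretaceous opens at 145 Ma, so the interval is 201.4 − 145 = 56.4 Myr.
A period fits inside if it starts at or after 201.4 Ma and ends at or before 145 Ma; oldest first that gives Jurassic.

56.4 million years; Jurassic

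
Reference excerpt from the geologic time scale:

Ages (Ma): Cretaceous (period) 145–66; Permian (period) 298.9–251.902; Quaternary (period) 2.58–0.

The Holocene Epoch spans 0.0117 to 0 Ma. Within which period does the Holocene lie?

The Holocene (0.0117–0 Ma) lies entirely within 2.58–0 Ma, the Quaternary Period.

Quaternary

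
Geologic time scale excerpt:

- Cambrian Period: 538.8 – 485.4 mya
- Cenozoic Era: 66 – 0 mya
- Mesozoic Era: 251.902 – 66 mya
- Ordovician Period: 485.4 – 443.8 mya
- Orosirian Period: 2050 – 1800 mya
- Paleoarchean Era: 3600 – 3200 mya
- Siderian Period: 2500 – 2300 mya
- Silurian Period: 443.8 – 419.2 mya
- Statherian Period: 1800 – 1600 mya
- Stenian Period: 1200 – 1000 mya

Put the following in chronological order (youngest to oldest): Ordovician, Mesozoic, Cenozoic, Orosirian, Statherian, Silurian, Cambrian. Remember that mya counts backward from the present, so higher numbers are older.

The oldest of these is Orosirian (starts 2050 Ma) and the youngest is Cenozoic (ends 0 Ma).
In between, by decreasing start age: Statherian (1800), Cambrian (538.8), Ordovician (485.4), Silurian (443.8), Mesozoic (251.902).
Listing youngest first means reversing that sequence.

Cenozoic, then Mesozoic, then Silurian, then Ordovician, then Cambrian, then Statherian, then Orosirian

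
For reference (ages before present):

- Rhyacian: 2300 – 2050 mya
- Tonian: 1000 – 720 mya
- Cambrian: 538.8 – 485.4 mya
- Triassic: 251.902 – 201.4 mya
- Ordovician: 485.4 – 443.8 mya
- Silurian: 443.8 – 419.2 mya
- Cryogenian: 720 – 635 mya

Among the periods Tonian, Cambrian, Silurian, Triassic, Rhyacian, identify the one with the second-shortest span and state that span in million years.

Triassic, 50.502 million years

Start − end for each: Tonian 1000 − 720 = 280; Cambrian 538.8 − 485.4 = 53.4; Silurian 443.8 − 419.2 = 24.6; Triassic 251.902 − 201.4 = 50.502; Rhyacian 2300 − 2050 = 250.
Ranking these from shortest: Silurian < Triassic < Cambrian < Rhyacian < Tonian.
Position 2 in that ranking is Triassic, which lasted 50.502 Myr.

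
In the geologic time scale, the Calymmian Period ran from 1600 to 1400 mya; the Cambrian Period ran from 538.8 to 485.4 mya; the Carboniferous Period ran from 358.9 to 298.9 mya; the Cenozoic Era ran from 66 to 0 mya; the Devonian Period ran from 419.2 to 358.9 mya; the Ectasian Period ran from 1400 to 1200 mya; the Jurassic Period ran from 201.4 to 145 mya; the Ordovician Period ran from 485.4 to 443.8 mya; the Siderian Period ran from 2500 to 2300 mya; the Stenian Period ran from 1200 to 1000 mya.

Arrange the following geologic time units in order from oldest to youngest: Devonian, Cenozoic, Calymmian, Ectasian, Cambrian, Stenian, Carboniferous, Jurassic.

Sorting by start age (descending Ma, since larger Ma = older): Calymmian began 1600, Ectasian began 1400, Stenian began 1200, Cambrian began 538.8, Devonian began 419.2, Carboniferous began 358.9, Jurassic began 201.4, Cenozoic began 66.

Calymmian, Ectasian, Stenian, Cambrian, Devonian, Carboniferous, Jurassic, Cenozoic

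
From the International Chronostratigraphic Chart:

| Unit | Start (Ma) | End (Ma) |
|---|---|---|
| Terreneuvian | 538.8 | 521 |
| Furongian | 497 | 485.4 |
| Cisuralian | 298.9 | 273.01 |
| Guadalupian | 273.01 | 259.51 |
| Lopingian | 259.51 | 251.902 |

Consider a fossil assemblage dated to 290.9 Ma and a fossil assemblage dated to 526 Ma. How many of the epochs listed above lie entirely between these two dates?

1

526 Ma sits inside the Terreneuvian (538.8–521) and 290.9 Ma inside the Cisuralian (298.9–273.01); neither of those is wholly between the two dates.
The listed epochs lying completely between them are Furongian — 1 in all.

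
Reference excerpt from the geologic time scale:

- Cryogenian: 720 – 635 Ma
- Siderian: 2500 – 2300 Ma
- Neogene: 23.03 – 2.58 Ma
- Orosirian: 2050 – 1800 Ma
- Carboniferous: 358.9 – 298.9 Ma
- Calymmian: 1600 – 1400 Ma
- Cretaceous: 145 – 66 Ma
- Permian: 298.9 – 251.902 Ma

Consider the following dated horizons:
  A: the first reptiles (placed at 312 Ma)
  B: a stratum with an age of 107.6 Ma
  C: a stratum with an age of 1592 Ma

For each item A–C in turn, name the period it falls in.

A — Carboniferous; B — Cretaceous; C — Calymmian

A: 312 Ma lies in 358.9–298.9 Ma, so Carboniferous.
B: 107.6 Ma lies in 145–66 Ma, so Cretaceous.
C: 1592 Ma lies in 1600–1400 Ma, so Calymmian.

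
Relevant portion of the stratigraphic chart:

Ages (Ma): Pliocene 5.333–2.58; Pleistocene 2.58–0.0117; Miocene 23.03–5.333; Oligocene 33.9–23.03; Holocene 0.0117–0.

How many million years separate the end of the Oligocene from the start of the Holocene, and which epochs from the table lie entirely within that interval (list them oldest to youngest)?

23.0183 million years; Miocene, Pliocene, Pleistocene

End of Oligocene = 23.03 Ma; start of Holocene = 0.0117 Ma.
Gap = 23.03 − 0.0117 = 23.0183 Myr.
Epochs wholly inside 23.03–0.0117 Ma: Miocene (23.03–5.333), Pliocene (5.333–2.58), Pleistocene (2.58–0.0117).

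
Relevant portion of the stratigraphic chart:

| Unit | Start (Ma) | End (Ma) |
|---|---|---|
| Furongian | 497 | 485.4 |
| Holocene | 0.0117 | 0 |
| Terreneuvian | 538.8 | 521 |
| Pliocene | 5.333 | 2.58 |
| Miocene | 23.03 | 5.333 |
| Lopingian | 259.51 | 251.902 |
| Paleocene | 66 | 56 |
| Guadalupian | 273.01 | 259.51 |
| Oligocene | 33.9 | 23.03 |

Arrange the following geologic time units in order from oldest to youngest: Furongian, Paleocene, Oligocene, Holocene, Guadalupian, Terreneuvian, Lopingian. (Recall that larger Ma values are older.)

Sorting by start age (descending Ma, since larger Ma = older): Terreneuvian began 538.8, Furongian began 497, Guadalupian began 273.01, Lopingian began 259.51, Paleocene began 66, Oligocene began 33.9, Holocene began 0.0117.

Terreneuvian → Furongian → Guadalupian → Lopingian → Paleocene → Oligocene → Holocene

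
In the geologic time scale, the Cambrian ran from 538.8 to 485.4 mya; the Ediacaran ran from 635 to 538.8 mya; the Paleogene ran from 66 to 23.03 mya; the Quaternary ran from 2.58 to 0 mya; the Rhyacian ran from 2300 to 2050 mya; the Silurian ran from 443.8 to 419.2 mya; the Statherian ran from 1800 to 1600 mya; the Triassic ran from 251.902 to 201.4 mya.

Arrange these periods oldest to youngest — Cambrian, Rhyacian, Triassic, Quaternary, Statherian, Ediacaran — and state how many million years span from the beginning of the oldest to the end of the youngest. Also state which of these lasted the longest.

From the excerpt: Cambrian 538.8–485.4; Rhyacian 2300–2050; Triassic 251.902–201.4; Quaternary 2.58–0; Statherian 1800–1600; Ediacaran 635–538.8 (Ma).
Larger Ma is earlier, so the oldest is Rhyacian and the youngest is Quaternary; oldest to youngest: Rhyacian, Statherian, Ediacaran, Cambrian, Triassic, Quaternary.
Oldest start 2300 minus youngest end 0 gives 2300 Myr overall.
Individual lengths (start − end): Statherian 200; Triassic 50.502; Cambrian 53.4; Ediacaran 96.2; Rhyacian 250; Quaternary 2.58. The largest is Rhyacian at 250 Myr.

Rhyacian → Statherian → Ediacaran → Cambrian → Triassic → Quaternary; total span 2300 Myr; longest is Rhyacian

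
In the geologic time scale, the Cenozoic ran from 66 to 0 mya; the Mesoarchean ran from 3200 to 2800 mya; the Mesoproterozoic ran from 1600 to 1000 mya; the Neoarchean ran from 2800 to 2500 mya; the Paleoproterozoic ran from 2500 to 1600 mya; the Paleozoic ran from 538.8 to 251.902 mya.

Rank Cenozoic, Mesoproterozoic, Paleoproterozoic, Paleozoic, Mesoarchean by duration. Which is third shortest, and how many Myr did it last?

Mesoarchean, 400 million years

Start − end for each: Cenozoic 66 − 0 = 66; Mesoproterozoic 1600 − 1000 = 600; Paleoproterozoic 2500 − 1600 = 900; Paleozoic 538.8 − 251.902 = 286.898; Mesoarchean 3200 − 2800 = 400.
Ranking these from shortest: Cenozoic < Paleozoic < Mesoarchean < Mesoproterozoic < Paleoproterozoic.
Position 3 in that ranking is Mesoarchean, which lasted 400 Myr.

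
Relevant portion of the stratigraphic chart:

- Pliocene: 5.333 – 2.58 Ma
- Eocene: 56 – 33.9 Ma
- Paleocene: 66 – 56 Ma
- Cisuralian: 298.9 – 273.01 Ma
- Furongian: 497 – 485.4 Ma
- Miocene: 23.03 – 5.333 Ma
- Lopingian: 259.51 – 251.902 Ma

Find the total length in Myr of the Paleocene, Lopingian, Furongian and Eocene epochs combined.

51.308 million years

Each duration: Paleocene = 10; Lopingian = 7.608; Furongian = 11.6; Eocene = 22.1.
Sum: 10 + 7.608 + 11.6 + 22.1 = 51.308 Myr.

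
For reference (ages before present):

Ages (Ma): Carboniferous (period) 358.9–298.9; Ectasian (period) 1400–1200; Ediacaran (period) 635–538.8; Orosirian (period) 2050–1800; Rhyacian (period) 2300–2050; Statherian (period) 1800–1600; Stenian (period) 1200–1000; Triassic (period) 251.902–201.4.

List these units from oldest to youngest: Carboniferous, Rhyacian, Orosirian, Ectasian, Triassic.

The oldest of these is Rhyacian (starts 2300 Ma) and the youngest is Triassic (ends 201.4 Ma).
In between, by decreasing start age: Orosirian (2050), Ectasian (1400), Carboniferous (358.9).

Rhyacian, Orosirian, Ectasian, Carboniferous, Triassic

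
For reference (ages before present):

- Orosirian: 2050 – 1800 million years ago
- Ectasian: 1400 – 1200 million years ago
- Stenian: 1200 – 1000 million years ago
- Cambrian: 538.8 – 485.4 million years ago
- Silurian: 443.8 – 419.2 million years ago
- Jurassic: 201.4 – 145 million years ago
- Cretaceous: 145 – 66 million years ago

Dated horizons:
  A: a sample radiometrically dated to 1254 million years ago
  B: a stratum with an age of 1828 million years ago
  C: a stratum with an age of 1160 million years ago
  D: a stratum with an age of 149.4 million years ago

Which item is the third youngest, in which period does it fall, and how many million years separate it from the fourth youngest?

Sorted youngest-first by Ma: D (149.4), C (1160), A (1254), B (1828).
The third youngest is A at 1254 Ma, which lies in 1400–1200 Ma: the Ectasian.
The fourth youngest is B at 1828 Ma; separation = |1254 − 1828| = 574 Myr.

A, in the Ectasian; 574 million years to B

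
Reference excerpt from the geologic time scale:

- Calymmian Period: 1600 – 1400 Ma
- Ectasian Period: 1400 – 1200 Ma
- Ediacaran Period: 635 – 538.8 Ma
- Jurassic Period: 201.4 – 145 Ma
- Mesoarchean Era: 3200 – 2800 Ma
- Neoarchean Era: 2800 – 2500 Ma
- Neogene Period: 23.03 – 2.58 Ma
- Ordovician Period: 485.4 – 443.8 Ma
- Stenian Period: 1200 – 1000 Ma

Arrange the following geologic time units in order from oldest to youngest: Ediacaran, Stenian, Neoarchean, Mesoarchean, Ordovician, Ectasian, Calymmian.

Sorting by start age (descending Ma, since larger Ma = older): Mesoarchean began 3200, Neoarchean began 2800, Calymmian began 1600, Ectasian began 1400, Stenian began 1200, Ediacaran began 635, Ordovician began 485.4.

Mesoarchean → Neoarchean → Calymmian → Ectasian → Stenian → Ediacaran → Ordovician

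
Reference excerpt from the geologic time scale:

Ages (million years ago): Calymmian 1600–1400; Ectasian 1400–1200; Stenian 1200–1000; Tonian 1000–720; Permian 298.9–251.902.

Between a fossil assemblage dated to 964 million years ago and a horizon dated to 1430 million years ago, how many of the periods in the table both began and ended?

The older date is 1430 Ma and the younger is 964 Ma.
Periods with start < 1430 and end > 964 Ma: Ectasian (1400–1200), Stenian (1200–1000).
That is 2 complete periods.

2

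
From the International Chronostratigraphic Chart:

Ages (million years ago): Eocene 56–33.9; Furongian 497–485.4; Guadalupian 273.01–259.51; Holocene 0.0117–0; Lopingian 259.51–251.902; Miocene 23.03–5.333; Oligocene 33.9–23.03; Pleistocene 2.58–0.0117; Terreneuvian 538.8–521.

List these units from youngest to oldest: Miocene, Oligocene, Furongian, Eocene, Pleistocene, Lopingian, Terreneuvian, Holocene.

Holocene, Pleistocene, Miocene, Oligocene, Eocene, Lopingian, Furongian, Terreneuvian

Sorting by start age (ascending Ma, since larger Ma = older): Holocene start 0.0117, Pleistocene start 2.58, Miocene start 23.03, Oligocene start 33.9, Eocene start 56, Lopingian start 259.51, Furongian start 497, Terreneuvian start 538.8.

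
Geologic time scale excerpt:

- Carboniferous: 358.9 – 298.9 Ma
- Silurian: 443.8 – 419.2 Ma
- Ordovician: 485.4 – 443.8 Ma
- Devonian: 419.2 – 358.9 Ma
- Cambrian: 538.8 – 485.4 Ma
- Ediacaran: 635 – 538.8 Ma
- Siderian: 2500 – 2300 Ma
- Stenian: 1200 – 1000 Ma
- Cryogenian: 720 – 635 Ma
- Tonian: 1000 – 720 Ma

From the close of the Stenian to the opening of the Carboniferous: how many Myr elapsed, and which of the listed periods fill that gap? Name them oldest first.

641.1 million years; Tonian, Cryogenian, Ediacaran, Cambrian, Ordovician, Silurian, Devonian

The Stenian closes at 1000 Ma and the Carboniferous opens at 358.9 Ma, so the interval is 1000 − 358.9 = 641.1 Myr.
A period fits inside if it starts at or after 1000 Ma and ends at or before 358.9 Ma; oldest first that gives Tonian, Cryogenian, Ediacaran, Cambrian, Ordovician, Silurian, Devonian.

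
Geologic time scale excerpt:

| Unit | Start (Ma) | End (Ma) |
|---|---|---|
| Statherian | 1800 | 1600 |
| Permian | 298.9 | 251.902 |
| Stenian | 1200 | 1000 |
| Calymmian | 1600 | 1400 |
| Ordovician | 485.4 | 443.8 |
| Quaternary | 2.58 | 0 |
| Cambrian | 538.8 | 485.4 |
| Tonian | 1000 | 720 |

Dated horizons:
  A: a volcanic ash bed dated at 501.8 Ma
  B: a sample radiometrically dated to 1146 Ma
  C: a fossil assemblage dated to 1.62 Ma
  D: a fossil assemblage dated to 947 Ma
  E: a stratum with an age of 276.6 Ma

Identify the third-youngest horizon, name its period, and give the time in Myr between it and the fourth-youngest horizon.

A, in the Cambrian; 445.2 million years to D

Smaller Ma means younger, so youngest first: C 1.62 < E 276.6 < A 501.8 < D 947 < B 1146.
Counting 3 along gives A (501.8 Ma); the excerpt puts that inside the Cambrian, 538.8–485.4 Ma.
Next in line is D (947 Ma), and 947 − 501.8 = 445.2 Myr.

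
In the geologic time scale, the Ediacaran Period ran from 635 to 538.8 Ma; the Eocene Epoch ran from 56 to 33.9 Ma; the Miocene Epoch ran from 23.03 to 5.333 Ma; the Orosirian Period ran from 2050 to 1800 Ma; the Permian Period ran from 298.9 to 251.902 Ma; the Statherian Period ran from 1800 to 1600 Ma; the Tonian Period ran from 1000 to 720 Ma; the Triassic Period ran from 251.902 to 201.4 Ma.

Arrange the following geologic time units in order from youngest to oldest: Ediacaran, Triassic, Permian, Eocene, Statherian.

Read off each span (Ma): Ediacaran 635–538.8; Triassic 251.902–201.4; Permian 298.9–251.902; Eocene 56–33.9; Statherian 1800–1600.
Larger Ma is older, so oldest→youngest is Statherian, Ediacaran, Permian, Triassic, Eocene; reverse it for youngest→oldest.

Eocene, then Triassic, then Permian, then Ediacaran, then Statherian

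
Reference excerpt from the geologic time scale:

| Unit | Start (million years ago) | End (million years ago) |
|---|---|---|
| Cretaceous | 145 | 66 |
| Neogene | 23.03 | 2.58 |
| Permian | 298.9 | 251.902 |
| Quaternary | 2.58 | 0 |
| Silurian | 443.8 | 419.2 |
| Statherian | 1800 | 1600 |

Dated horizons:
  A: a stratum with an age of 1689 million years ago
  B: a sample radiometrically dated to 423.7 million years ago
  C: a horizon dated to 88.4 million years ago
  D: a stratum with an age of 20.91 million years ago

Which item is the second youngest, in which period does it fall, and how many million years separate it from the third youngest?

C, in the Cretaceous; 335.3 million years to B

Sorted youngest-first by Ma: D (20.91), C (88.4), B (423.7), A (1689).
The second youngest is C at 88.4 Ma, which lies in 145–66 Ma: the Cretaceous.
The third youngest is B at 423.7 Ma; separation = |88.4 − 423.7| = 335.3 Myr.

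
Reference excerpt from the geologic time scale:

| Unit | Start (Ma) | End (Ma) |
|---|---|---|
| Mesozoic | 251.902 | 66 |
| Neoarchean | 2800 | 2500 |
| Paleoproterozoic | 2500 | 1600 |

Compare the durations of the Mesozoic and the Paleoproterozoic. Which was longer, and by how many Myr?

Mesozoic: 251.902 − 66 = 185.902 Myr.
Paleoproterozoic: 2500 − 1600 = 900 Myr.
Difference: 900 − 185.902 = 714.098 Myr, so the Paleoproterozoic was longer.

Paleoproterozoic, by 714.098 million years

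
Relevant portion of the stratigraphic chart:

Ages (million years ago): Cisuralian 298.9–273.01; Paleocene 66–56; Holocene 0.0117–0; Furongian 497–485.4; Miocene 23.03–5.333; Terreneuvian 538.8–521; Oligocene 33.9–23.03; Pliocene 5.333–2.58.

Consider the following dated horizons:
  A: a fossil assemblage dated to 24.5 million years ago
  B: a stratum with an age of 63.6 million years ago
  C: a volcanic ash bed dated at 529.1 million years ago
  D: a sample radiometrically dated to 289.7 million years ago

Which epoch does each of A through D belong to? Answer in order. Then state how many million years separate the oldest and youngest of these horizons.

Match each age against the start–end ranges in the excerpt: A = 24.5 Ma → Oligocene (33.9–23.03); B = 63.6 Ma → Paleocene (66–56); C = 529.1 Ma → Terreneuvian (538.8–521); D = 289.7 Ma → Cisuralian (298.9–273.01).
The largest age is 529.1 Ma and the smallest is 24.5 Ma; their difference is 504.6 Myr.

A — Oligocene; B — Paleocene; C — Terreneuvian; D — Cisuralian; span 504.6 million years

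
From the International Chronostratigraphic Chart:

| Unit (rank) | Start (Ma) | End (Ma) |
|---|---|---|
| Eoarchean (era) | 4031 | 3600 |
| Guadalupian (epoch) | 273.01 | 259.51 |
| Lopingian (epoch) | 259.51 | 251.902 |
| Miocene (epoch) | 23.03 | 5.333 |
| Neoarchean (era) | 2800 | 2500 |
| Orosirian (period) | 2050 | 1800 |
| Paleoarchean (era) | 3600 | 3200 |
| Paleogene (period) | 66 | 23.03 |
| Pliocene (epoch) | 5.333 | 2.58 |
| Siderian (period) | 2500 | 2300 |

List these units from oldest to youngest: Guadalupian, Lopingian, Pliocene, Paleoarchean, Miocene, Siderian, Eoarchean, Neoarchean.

Sorting by start age (descending Ma, since larger Ma = older): Eoarchean began 4031, Paleoarchean began 3600, Neoarchean began 2800, Siderian began 2500, Guadalupian began 273.01, Lopingian began 259.51, Miocene began 23.03, Pliocene began 5.333.

Eoarchean → Paleoarchean → Neoarchean → Siderian → Guadalupian → Lopingian → Miocene → Pliocene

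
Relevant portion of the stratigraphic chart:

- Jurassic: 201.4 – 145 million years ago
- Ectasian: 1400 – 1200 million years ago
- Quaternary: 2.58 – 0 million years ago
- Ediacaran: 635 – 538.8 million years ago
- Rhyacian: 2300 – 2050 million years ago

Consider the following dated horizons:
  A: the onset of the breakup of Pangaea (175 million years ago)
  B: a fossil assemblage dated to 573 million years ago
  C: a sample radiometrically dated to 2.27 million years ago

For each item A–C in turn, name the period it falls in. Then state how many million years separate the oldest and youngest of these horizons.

Match each age against the start–end ranges in the excerpt: A = 175 Ma → Jurassic (201.4–145); B = 573 Ma → Ediacaran (635–538.8); C = 2.27 Ma → Quaternary (2.58–0).
The largest age is 573 Ma and the smallest is 2.27 Ma; their difference is 570.73 Myr.

A — Jurassic; B — Ediacaran; C — Quaternary; span 570.73 million years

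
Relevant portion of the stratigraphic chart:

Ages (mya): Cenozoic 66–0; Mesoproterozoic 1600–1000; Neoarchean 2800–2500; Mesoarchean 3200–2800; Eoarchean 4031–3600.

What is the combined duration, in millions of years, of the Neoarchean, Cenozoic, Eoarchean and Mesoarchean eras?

Each duration: Neoarchean = 300; Cenozoic = 66; Eoarchean = 431; Mesoarchean = 400.
Sum: 300 + 66 + 431 + 400 = 1197 Myr.

1197 million years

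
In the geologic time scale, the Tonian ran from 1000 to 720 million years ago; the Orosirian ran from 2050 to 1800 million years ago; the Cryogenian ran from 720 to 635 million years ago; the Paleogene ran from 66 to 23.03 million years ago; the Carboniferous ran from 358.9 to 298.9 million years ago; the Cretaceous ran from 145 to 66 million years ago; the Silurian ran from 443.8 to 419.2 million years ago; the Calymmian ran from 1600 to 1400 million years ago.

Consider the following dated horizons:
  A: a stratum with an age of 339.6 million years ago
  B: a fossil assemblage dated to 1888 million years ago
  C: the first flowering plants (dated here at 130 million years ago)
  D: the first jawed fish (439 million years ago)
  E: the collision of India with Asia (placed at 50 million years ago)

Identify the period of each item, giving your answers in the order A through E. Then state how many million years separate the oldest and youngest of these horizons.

A — Carboniferous; B — Orosirian; C — Cretaceous; D — Silurian; E — Paleogene; span 1838 million years

Match each age against the start–end ranges in the excerpt: A = 339.6 Ma → Carboniferous (358.9–298.9); B = 1888 Ma → Orosirian (2050–1800); C = 130 Ma → Cretaceous (145–66); D = 439 Ma → Silurian (443.8–419.2); E = 50 Ma → Paleogene (66–23.03).
The largest age is 1888 Ma and the smallest is 50 Ma; their difference is 1838 Myr.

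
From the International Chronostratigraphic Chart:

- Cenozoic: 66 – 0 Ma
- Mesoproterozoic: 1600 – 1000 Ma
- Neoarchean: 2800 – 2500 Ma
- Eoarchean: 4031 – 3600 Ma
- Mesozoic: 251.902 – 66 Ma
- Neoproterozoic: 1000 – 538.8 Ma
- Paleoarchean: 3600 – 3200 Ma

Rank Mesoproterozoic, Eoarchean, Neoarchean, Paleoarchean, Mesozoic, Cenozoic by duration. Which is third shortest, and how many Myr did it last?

Neoarchean, 300 million years

Durations: Mesoproterozoic 600; Eoarchean 431; Neoarchean 300; Paleoarchean 400; Mesozoic 185.902; Cenozoic 66 Myr.
Sorted shortest-first: Cenozoic (66), Mesozoic (185.902), Neoarchean (300), Paleoarchean (400), Eoarchean (431), Mesoproterozoic (600).
The third shortest is Neoarchean at 300 Myr.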